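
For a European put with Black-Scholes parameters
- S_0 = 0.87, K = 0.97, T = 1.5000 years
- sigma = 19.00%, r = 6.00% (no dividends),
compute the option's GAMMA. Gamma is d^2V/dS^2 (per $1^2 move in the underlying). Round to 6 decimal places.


d1 = 0.0355482850; d2 = -0.1971532406
phi(d1) = 0.3986902922; exp(-qT) = 1.0000000000; exp(-rT) = 0.9139311853
Gamma = exp(-qT) * phi(d1) / (S * sigma * sqrt(T)) = 1.0000000000 * 0.3986902922 / (0.8700 * 0.1900 * 1.2247448714) = 1.969324

Answer: Gamma = 1.969324


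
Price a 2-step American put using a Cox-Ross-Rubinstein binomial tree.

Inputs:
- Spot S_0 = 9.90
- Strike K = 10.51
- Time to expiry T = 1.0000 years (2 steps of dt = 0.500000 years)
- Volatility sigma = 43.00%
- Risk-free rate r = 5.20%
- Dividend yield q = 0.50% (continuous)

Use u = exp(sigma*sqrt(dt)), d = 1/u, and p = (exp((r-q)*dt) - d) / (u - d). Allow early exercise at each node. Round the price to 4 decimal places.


dt = T/N = 0.500000
u = exp(sigma*sqrt(dt)) = 1.355345; d = 1/u = 0.737820
p = (exp((r-q)*dt) - d) / (u - d) = 0.463072
Discount per step: exp(-r*dt) = 0.974335
Stock lattice S(k, i) with i counting down-moves:
  k=0: S(0,0) = 9.9000
  k=1: S(1,0) = 13.4179; S(1,1) = 7.3044
  k=2: S(2,0) = 18.1859; S(2,1) = 9.9000; S(2,2) = 5.3893
Terminal payoffs V(N, i) = max(K - S_T, 0):
  V(2,0) = 0.000000; V(2,1) = 0.610000; V(2,2) = 5.120660
Backward induction: V(k, i) = exp(-r*dt) * [p * V(k+1, i) + (1-p) * V(k+1, i+1)]; then take max(V_cont, immediate exercise) for American.
  V(1,0) = exp(-r*dt) * [p*0.000000 + (1-p)*0.610000] = 0.319120; exercise = 0.000000; V(1,0) = max -> 0.319120
  V(1,1) = exp(-r*dt) * [p*0.610000 + (1-p)*5.120660] = 2.954086; exercise = 3.205586; V(1,1) = max -> 3.205586
  V(0,0) = exp(-r*dt) * [p*0.319120 + (1-p)*3.205586] = 1.820978; exercise = 0.610000; V(0,0) = max -> 1.820978

Answer: Price = V(0,0) = 1.8210


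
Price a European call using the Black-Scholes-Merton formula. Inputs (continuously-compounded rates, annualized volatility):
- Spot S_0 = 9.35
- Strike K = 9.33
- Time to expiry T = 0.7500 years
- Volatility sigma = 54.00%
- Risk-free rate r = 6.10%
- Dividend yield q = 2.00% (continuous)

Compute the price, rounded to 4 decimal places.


Answer: Price = 1.8284

Derivation:
d1 = (ln(S/K) + (r - q + 0.5*sigma^2) * T) / (sigma * sqrt(T)) = 0.30415952
d2 = d1 - sigma * sqrt(T) = -0.16349420
exp(-rT) = 0.95528075; exp(-qT) = 0.98511194
C = S_0 * exp(-qT) * N(d1) - K * exp(-rT) * N(d2)
N(d1) = 0.61949682; N(d2) = 0.43506467
C = 9.3500 * 0.98511194 * 0.61949682 - 9.3300 * 0.95528075 * 0.43506467 = 1.8284


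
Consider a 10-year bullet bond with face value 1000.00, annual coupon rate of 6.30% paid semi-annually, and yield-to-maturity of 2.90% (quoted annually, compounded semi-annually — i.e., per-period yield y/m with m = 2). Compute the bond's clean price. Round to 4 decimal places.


Answer: Price = 1293.3105

Derivation:
Coupon per period c = face * coupon_rate / m = 31.500000
Periods per year m = 2; per-period yield y/m = 0.014500
Number of cashflows N = 20
Cashflows (t years, CF_t, discount factor 1/(1+y/m)^(m*t), PV):
  t = 0.5000: CF_t = 31.500000, DF = 0.985707, PV = 31.049778
  t = 1.0000: CF_t = 31.500000, DF = 0.971619, PV = 30.605991
  t = 1.5000: CF_t = 31.500000, DF = 0.957732, PV = 30.168547
  t = 2.0000: CF_t = 31.500000, DF = 0.944043, PV = 29.737356
  t = 2.5000: CF_t = 31.500000, DF = 0.930550, PV = 29.312327
  t = 3.0000: CF_t = 31.500000, DF = 0.917250, PV = 28.893373
  t = 3.5000: CF_t = 31.500000, DF = 0.904140, PV = 28.480407
  t = 4.0000: CF_t = 31.500000, DF = 0.891217, PV = 28.073344
  t = 4.5000: CF_t = 31.500000, DF = 0.878479, PV = 27.672098
  t = 5.0000: CF_t = 31.500000, DF = 0.865923, PV = 27.276588
  t = 5.5000: CF_t = 31.500000, DF = 0.853547, PV = 26.886730
  t = 6.0000: CF_t = 31.500000, DF = 0.841347, PV = 26.502445
  t = 6.5000: CF_t = 31.500000, DF = 0.829322, PV = 26.123652
  t = 7.0000: CF_t = 31.500000, DF = 0.817469, PV = 25.750273
  t = 7.5000: CF_t = 31.500000, DF = 0.805785, PV = 25.382230
  t = 8.0000: CF_t = 31.500000, DF = 0.794268, PV = 25.019448
  t = 8.5000: CF_t = 31.500000, DF = 0.782916, PV = 24.661852
  t = 9.0000: CF_t = 31.500000, DF = 0.771726, PV = 24.309366
  t = 9.5000: CF_t = 31.500000, DF = 0.760696, PV = 23.961918
  t = 10.0000: CF_t = 1031.500000, DF = 0.749823, PV = 773.442807
Price P = sum_t PV_t = 1293.310531


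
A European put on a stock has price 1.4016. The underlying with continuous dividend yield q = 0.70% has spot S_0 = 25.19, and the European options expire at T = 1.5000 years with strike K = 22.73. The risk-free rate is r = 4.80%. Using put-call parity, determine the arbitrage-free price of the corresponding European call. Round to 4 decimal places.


Put-call parity: C - P = S_0 * exp(-qT) - K * exp(-rT).
S_0 * exp(-qT) = 25.1900 * 0.98955493 = 24.92688875
K * exp(-rT) = 22.7300 * 0.93053090 = 21.15096726
C = P + S*exp(-qT) - K*exp(-rT)
C = 1.4016 + 24.92688875 - 21.15096726 = 5.1775

Answer: Call price = 5.1775


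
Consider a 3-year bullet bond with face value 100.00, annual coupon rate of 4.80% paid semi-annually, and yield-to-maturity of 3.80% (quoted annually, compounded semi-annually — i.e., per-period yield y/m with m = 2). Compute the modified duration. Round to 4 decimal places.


Answer: Modified duration = 2.7796

Derivation:
Coupon per period c = face * coupon_rate / m = 2.400000
Periods per year m = 2; per-period yield y/m = 0.019000
Number of cashflows N = 6
Cashflows (t years, CF_t, discount factor 1/(1+y/m)^(m*t), PV):
  t = 0.5000: CF_t = 2.400000, DF = 0.981354, PV = 2.355250
  t = 1.0000: CF_t = 2.400000, DF = 0.963056, PV = 2.311335
  t = 1.5000: CF_t = 2.400000, DF = 0.945099, PV = 2.268238
  t = 2.0000: CF_t = 2.400000, DF = 0.927477, PV = 2.225945
  t = 2.5000: CF_t = 2.400000, DF = 0.910184, PV = 2.184441
  t = 3.0000: CF_t = 102.400000, DF = 0.893213, PV = 91.464982
Price P = sum_t PV_t = 102.810192
First compute Macaulay numerator sum_t t * PV_t:
  t * PV_t at t = 0.5000: 1.177625
  t * PV_t at t = 1.0000: 2.311335
  t * PV_t at t = 1.5000: 3.402358
  t * PV_t at t = 2.0000: 4.451891
  t * PV_t at t = 2.5000: 5.461103
  t * PV_t at t = 3.0000: 274.394946
Macaulay duration D = 291.199256 / 102.810192 = 2.832397
Modified duration = D / (1 + y/m) = 2.832397 / (1 + 0.019000) = 2.779585


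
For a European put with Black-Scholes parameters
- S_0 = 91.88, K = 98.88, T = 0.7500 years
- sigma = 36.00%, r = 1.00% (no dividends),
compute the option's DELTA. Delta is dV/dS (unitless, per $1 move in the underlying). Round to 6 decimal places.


Answer: Delta = -0.522156

Derivation:
d1 = -0.0555655239; d2 = -0.3673346692
phi(d1) = 0.3983268829; exp(-qT) = 1.0000000000; exp(-rT) = 0.9925280548
N(-d1) = 0.5221560350
Delta = -exp(-qT) * N(-d1) = -1.0000000000 * 0.5221560350 = -0.522156


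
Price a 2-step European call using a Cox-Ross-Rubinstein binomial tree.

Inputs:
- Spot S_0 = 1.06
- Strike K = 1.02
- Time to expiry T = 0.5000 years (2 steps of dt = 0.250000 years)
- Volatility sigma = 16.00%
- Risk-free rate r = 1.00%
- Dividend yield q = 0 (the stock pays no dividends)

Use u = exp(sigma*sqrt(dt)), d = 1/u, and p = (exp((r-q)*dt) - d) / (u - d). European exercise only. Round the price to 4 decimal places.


Answer: Price = V(0,0) = 0.0746

Derivation:
dt = T/N = 0.250000
u = exp(sigma*sqrt(dt)) = 1.083287; d = 1/u = 0.923116
p = (exp((r-q)*dt) - d) / (u - d) = 0.495639
Discount per step: exp(-r*dt) = 0.997503
Stock lattice S(k, i) with i counting down-moves:
  k=0: S(0,0) = 1.0600
  k=1: S(1,0) = 1.1483; S(1,1) = 0.9785
  k=2: S(2,0) = 1.2439; S(2,1) = 1.0600; S(2,2) = 0.9033
Terminal payoffs V(N, i) = max(S_T - K, 0):
  V(2,0) = 0.223922; V(2,1) = 0.040000; V(2,2) = 0.000000
Backward induction: V(k, i) = exp(-r*dt) * [p * V(k+1, i) + (1-p) * V(k+1, i+1)].
  V(1,0) = exp(-r*dt) * [p*0.223922 + (1-p)*0.040000] = 0.130831
  V(1,1) = exp(-r*dt) * [p*0.040000 + (1-p)*0.000000] = 0.019776
  V(0,0) = exp(-r*dt) * [p*0.130831 + (1-p)*0.019776] = 0.074632


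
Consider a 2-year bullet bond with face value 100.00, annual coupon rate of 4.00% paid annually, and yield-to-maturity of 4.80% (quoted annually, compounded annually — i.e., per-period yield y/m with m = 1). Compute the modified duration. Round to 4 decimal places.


Coupon per period c = face * coupon_rate / m = 4.000000
Periods per year m = 1; per-period yield y/m = 0.048000
Number of cashflows N = 2
Cashflows (t years, CF_t, discount factor 1/(1+y/m)^(m*t), PV):
  t = 1.0000: CF_t = 4.000000, DF = 0.954198, PV = 3.816794
  t = 2.0000: CF_t = 104.000000, DF = 0.910495, PV = 94.691452
Price P = sum_t PV_t = 98.508245
First compute Macaulay numerator sum_t t * PV_t:
  t * PV_t at t = 1.0000: 3.816794
  t * PV_t at t = 2.0000: 189.382903
Macaulay duration D = 193.199697 / 98.508245 = 1.961254
Modified duration = D / (1 + y/m) = 1.961254 / (1 + 0.048000) = 1.871426

Answer: Modified duration = 1.8714


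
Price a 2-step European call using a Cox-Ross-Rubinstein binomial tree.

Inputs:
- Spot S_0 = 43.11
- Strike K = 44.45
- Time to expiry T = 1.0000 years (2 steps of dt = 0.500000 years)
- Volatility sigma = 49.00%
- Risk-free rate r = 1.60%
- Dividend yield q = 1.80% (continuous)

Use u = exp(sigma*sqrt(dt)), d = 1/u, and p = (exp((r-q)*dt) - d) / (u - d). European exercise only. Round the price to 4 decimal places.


dt = T/N = 0.500000
u = exp(sigma*sqrt(dt)) = 1.414084; d = 1/u = 0.707171
p = (exp((r-q)*dt) - d) / (u - d) = 0.412822
Discount per step: exp(-r*dt) = 0.992032
Stock lattice S(k, i) with i counting down-moves:
  k=0: S(0,0) = 43.1100
  k=1: S(1,0) = 60.9612; S(1,1) = 30.4862
  k=2: S(2,0) = 86.2043; S(2,1) = 43.1100; S(2,2) = 21.5589
Terminal payoffs V(N, i) = max(S_T - K, 0):
  V(2,0) = 41.754263; V(2,1) = 0.000000; V(2,2) = 0.000000
Backward induction: V(k, i) = exp(-r*dt) * [p * V(k+1, i) + (1-p) * V(k+1, i+1)].
  V(1,0) = exp(-r*dt) * [p*41.754263 + (1-p)*0.000000] = 17.099724
  V(1,1) = exp(-r*dt) * [p*0.000000 + (1-p)*0.000000] = 0.000000
  V(0,0) = exp(-r*dt) * [p*17.099724 + (1-p)*0.000000] = 7.002891

Answer: Price = V(0,0) = 7.0029


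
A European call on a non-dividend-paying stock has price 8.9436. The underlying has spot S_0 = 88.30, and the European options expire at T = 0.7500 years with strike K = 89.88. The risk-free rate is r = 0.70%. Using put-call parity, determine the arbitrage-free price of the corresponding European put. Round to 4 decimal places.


Answer: Put price = 10.0530

Derivation:
Put-call parity: C - P = S_0 * exp(-qT) - K * exp(-rT).
S_0 * exp(-qT) = 88.3000 * 1.00000000 = 88.30000000
K * exp(-rT) = 89.8800 * 0.99476376 = 89.40936649
P = C - S*exp(-qT) + K*exp(-rT)
P = 8.9436 - 88.30000000 + 89.40936649 = 10.0530


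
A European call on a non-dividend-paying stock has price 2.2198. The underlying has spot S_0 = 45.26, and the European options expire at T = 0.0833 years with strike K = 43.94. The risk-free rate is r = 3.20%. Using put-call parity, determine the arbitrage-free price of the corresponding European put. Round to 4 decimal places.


Put-call parity: C - P = S_0 * exp(-qT) - K * exp(-rT).
S_0 * exp(-qT) = 45.2600 * 1.00000000 = 45.26000000
K * exp(-rT) = 43.9400 * 0.99733795 = 43.82302950
P = C - S*exp(-qT) + K*exp(-rT)
P = 2.2198 - 45.26000000 + 43.82302950 = 0.7828

Answer: Put price = 0.7828


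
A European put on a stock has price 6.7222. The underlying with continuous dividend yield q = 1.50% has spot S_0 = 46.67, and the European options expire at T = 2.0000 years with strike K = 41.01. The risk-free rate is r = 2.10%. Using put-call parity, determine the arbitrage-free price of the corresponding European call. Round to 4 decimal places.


Put-call parity: C - P = S_0 * exp(-qT) - K * exp(-rT).
S_0 * exp(-qT) = 46.6700 * 0.97044553 = 45.29069305
K * exp(-rT) = 41.0100 * 0.95886978 = 39.32324970
C = P + S*exp(-qT) - K*exp(-rT)
C = 6.7222 + 45.29069305 - 39.32324970 = 12.6896

Answer: Call price = 12.6896


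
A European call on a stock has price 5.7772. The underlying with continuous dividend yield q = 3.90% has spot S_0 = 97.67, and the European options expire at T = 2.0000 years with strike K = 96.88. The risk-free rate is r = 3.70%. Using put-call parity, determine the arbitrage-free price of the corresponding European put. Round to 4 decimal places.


Answer: Put price = 5.4056

Derivation:
Put-call parity: C - P = S_0 * exp(-qT) - K * exp(-rT).
S_0 * exp(-qT) = 97.6700 * 0.92496443 = 90.34127554
K * exp(-rT) = 96.8800 * 0.92867169 = 89.96971370
P = C - S*exp(-qT) + K*exp(-rT)
P = 5.7772 - 90.34127554 + 89.96971370 = 5.4056


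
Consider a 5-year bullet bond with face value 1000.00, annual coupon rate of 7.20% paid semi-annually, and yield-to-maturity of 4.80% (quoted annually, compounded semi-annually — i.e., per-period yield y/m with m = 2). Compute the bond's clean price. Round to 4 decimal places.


Coupon per period c = face * coupon_rate / m = 36.000000
Periods per year m = 2; per-period yield y/m = 0.024000
Number of cashflows N = 10
Cashflows (t years, CF_t, discount factor 1/(1+y/m)^(m*t), PV):
  t = 0.5000: CF_t = 36.000000, DF = 0.976562, PV = 35.156250
  t = 1.0000: CF_t = 36.000000, DF = 0.953674, PV = 34.332275
  t = 1.5000: CF_t = 36.000000, DF = 0.931323, PV = 33.527613
  t = 2.0000: CF_t = 36.000000, DF = 0.909495, PV = 32.741809
  t = 2.5000: CF_t = 36.000000, DF = 0.888178, PV = 31.974423
  t = 3.0000: CF_t = 36.000000, DF = 0.867362, PV = 31.225023
  t = 3.5000: CF_t = 36.000000, DF = 0.847033, PV = 30.493186
  t = 4.0000: CF_t = 36.000000, DF = 0.827181, PV = 29.778502
  t = 4.5000: CF_t = 36.000000, DF = 0.807794, PV = 29.080568
  t = 5.0000: CF_t = 1036.000000, DF = 0.788861, PV = 817.259898
Price P = sum_t PV_t = 1105.569547

Answer: Price = 1105.5695


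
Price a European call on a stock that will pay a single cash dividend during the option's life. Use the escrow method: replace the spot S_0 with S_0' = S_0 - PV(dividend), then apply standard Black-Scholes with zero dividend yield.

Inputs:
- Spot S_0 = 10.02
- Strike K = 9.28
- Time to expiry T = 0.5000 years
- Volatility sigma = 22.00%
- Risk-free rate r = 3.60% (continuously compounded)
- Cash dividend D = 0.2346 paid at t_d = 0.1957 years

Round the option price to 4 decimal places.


Answer: Price = 0.9824

Derivation:
PV(D) = D * exp(-r * t_d) = 0.2346 * 0.99297956 = 0.23295300
S_0' = S_0 - PV(D) = 10.0200 - 0.23295300 = 9.78704700
d1 = (ln(S_0'/K) + (r + sigma^2/2)*T) / (sigma*sqrt(T)) = 0.53546130
d2 = d1 - sigma*sqrt(T) = 0.37989781
exp(-rT) = 0.98216103
N(d1) = 0.70383454; N(d2) = 0.64798936
C = S_0' * N(d1) - K * exp(-rT) * N(d2) = 9.78704700 * 0.70383454 - 9.2800 * 0.98216103 * 0.64798936 = 0.9824


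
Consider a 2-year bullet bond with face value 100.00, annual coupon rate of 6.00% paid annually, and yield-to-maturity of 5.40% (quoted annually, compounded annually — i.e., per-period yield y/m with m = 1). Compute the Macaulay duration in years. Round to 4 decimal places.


Coupon per period c = face * coupon_rate / m = 6.000000
Periods per year m = 1; per-period yield y/m = 0.054000
Number of cashflows N = 2
Cashflows (t years, CF_t, discount factor 1/(1+y/m)^(m*t), PV):
  t = 1.0000: CF_t = 6.000000, DF = 0.948767, PV = 5.692600
  t = 2.0000: CF_t = 106.000000, DF = 0.900158, PV = 95.416755
Price P = sum_t PV_t = 101.109355
Macaulay numerator sum_t t * PV_t:
  t * PV_t at t = 1.0000: 5.692600
  t * PV_t at t = 2.0000: 190.833510
Macaulay duration D = (sum_t t * PV_t) / P = 196.526110 / 101.109355 = 1.943699

Answer: Macaulay duration = 1.9437 years


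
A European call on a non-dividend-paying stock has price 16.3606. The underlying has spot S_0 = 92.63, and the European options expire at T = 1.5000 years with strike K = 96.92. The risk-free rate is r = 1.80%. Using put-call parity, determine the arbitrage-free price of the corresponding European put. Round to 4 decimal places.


Put-call parity: C - P = S_0 * exp(-qT) - K * exp(-rT).
S_0 * exp(-qT) = 92.6300 * 1.00000000 = 92.63000000
K * exp(-rT) = 96.9200 * 0.97336124 = 94.33817153
P = C - S*exp(-qT) + K*exp(-rT)
P = 16.3606 - 92.63000000 + 94.33817153 = 18.0688

Answer: Put price = 18.0688


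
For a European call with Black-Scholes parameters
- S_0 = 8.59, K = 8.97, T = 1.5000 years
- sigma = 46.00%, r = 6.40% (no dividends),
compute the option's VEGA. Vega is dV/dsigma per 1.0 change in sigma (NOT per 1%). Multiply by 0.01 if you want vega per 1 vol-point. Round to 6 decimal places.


Answer: Vega = 3.911747

Derivation:
d1 = 0.3752566100; d2 = -0.1881260309
phi(d1) = 0.3718193002; exp(-qT) = 1.0000000000; exp(-rT) = 0.9084640161
Vega = S * exp(-qT) * phi(d1) * sqrt(T) = 8.5900 * 1.0000000000 * 0.3718193002 * 1.2247448714 = 3.911747


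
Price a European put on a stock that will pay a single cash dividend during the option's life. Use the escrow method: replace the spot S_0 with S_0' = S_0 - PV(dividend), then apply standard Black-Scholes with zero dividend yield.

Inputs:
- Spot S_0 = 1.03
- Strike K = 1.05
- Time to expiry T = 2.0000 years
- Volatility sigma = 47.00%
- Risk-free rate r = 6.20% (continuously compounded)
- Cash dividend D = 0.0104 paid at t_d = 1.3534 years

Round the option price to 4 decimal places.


PV(D) = D * exp(-r * t_d) = 0.0104 * 0.91951327 = 0.00956294
S_0' = S_0 - PV(D) = 1.0300 - 0.00956294 = 1.02043706
d1 = (ln(S_0'/K) + (r + sigma^2/2)*T) / (sigma*sqrt(T)) = 0.47592930
d2 = d1 - sigma*sqrt(T) = -0.18875108
exp(-rT) = 0.88337984
N(-d1) = 0.31706237; N(-d2) = 0.57485604
P = K * exp(-rT) * N(-d2) - S_0' * N(-d1) = 1.0500 * 0.88337984 * 0.57485604 - 1.02043706 * 0.31706237 = 0.2097

Answer: Price = 0.2097


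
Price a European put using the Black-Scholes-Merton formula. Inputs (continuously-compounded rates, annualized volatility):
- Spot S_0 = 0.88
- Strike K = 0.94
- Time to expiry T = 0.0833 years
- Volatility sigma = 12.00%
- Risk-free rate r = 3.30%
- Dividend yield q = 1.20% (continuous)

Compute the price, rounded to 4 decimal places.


Answer: Price = 0.0587

Derivation:
d1 = (ln(S/K) + (r - q + 0.5*sigma^2) * T) / (sigma * sqrt(T)) = -1.83659836
d2 = d1 - sigma * sqrt(T) = -1.87123245
exp(-rT) = 0.99725487; exp(-qT) = 0.99900090
P = K * exp(-rT) * N(-d2) - S_0 * exp(-qT) * N(-d1)
N(-d1) = 0.96686540; N(-d2) = 0.96934357
P = 0.9400 * 0.99725487 * 0.96934357 - 0.8800 * 0.99900090 * 0.96686540 = 0.0587


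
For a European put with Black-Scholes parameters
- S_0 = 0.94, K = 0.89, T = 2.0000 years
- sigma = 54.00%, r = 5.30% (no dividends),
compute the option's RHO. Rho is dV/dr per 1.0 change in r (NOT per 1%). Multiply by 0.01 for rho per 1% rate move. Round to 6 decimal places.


Answer: Rho = -0.909466

Derivation:
d1 = 0.5922129451; d2 = -0.1714623786
phi(d1) = 0.3347749984; exp(-qT) = 1.0000000000; exp(-rT) = 0.8994246481
N(-d2) = 0.5680698951
Rho = -K*T*exp(-rT)*N(-d2) = -0.8900 * 2.0000 * 0.8994246481 * 0.5680698951 = -0.909466


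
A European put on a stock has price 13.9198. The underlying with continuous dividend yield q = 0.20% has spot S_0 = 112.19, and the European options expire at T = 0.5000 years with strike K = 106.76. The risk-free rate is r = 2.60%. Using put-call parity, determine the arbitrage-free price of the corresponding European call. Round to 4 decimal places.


Put-call parity: C - P = S_0 * exp(-qT) - K * exp(-rT).
S_0 * exp(-qT) = 112.1900 * 0.99900050 = 112.07786608
K * exp(-rT) = 106.7600 * 0.98708414 = 105.38110225
C = P + S*exp(-qT) - K*exp(-rT)
C = 13.9198 + 112.07786608 - 105.38110225 = 20.6166

Answer: Call price = 20.6166


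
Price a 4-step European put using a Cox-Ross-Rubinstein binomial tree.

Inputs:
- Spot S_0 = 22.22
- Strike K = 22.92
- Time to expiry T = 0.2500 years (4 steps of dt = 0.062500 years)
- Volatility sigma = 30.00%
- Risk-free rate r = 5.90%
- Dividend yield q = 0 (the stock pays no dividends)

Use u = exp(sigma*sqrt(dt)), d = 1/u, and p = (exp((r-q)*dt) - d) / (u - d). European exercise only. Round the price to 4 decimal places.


dt = T/N = 0.062500
u = exp(sigma*sqrt(dt)) = 1.077884; d = 1/u = 0.927743
p = (exp((r-q)*dt) - d) / (u - d) = 0.505864
Discount per step: exp(-r*dt) = 0.996319
Stock lattice S(k, i) with i counting down-moves:
  k=0: S(0,0) = 22.2200
  k=1: S(1,0) = 23.9506; S(1,1) = 20.6145
  k=2: S(2,0) = 25.8160; S(2,1) = 22.2200; S(2,2) = 19.1249
  k=3: S(3,0) = 27.8266; S(3,1) = 23.9506; S(3,2) = 20.6145; S(3,3) = 17.7430
  k=4: S(4,0) = 29.9939; S(4,1) = 25.8160; S(4,2) = 22.2200; S(4,3) = 19.1249; S(4,4) = 16.4610
Terminal payoffs V(N, i) = max(K - S_T, 0):
  V(4,0) = 0.000000; V(4,1) = 0.000000; V(4,2) = 0.700000; V(4,3) = 3.795069; V(4,4) = 6.459019
Backward induction: V(k, i) = exp(-r*dt) * [p * V(k+1, i) + (1-p) * V(k+1, i+1)].
  V(3,0) = exp(-r*dt) * [p*0.000000 + (1-p)*0.000000] = 0.000000
  V(3,1) = exp(-r*dt) * [p*0.000000 + (1-p)*0.700000] = 0.344622
  V(3,2) = exp(-r*dt) * [p*0.700000 + (1-p)*3.795069] = 2.221178
  V(3,3) = exp(-r*dt) * [p*3.795069 + (1-p)*6.459019] = 5.092608
  V(2,0) = exp(-r*dt) * [p*0.000000 + (1-p)*0.344622] = 0.169663
  V(2,1) = exp(-r*dt) * [p*0.344622 + (1-p)*2.221178] = 1.267213
  V(2,2) = exp(-r*dt) * [p*2.221178 + (1-p)*5.092608] = 3.626656
  V(1,0) = exp(-r*dt) * [p*0.169663 + (1-p)*1.267213] = 0.709381
  V(1,1) = exp(-r*dt) * [p*1.267213 + (1-p)*3.626656] = 2.424142
  V(0,0) = exp(-r*dt) * [p*0.709381 + (1-p)*2.424142] = 1.550976

Answer: Price = V(0,0) = 1.5510


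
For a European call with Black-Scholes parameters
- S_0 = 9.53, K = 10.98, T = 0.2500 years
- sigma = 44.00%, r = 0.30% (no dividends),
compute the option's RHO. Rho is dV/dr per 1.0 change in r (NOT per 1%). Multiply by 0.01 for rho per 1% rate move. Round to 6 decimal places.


d1 = -0.5303669019; d2 = -0.7503669019
phi(d1) = 0.3466002922; exp(-qT) = 1.0000000000; exp(-rT) = 0.9992502812
N(d2) = 0.2265168797
Rho = K*T*exp(-rT)*N(d2) = 10.9800 * 0.2500 * 0.9992502812 * 0.2265168797 = 0.621323

Answer: Rho = 0.621323


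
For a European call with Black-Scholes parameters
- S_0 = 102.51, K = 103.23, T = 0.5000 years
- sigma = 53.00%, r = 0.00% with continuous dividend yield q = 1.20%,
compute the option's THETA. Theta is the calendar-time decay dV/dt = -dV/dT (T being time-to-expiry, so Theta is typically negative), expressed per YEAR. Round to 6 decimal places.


d1 = 0.1526972981; d2 = -0.2220692960
phi(d1) = 0.3943183245; exp(-qT) = 0.9940179641; exp(-rT) = 1.0000000000
Theta = -S*exp(-qT)*phi(d1)*sigma/(2*sqrt(T)) - r*K*exp(-rT)*N(d2) + q*S*exp(-qT)*N(d1)
N(d1) = 0.5606815042; N(d2) = 0.4121299697; sqrt(T) = 0.7071067812
Term 1 = -102.5100 * 0.9940179641 * 0.3943183245 * 0.5300 / (2 * 0.7071067812) = -15.0580348593
Term 2 = -0.0000 * 103.2300 * 1.0000000000 * 0.4121299697 = -0.0000000000
Term 3 = 0.0120 * 102.5100 * 0.9940179641 * 0.5606815042 = 0.6855796887
Theta = -15.0580348593 + (-0.0000000000) + (0.6855796887) = -14.372455

Answer: Theta = -14.372455


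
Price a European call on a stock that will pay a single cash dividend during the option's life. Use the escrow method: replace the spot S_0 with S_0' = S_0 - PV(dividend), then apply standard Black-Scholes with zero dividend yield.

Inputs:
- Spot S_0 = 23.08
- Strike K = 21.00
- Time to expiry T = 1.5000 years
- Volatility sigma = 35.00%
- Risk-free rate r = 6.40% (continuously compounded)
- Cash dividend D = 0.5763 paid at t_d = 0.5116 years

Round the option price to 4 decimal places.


Answer: Price = 5.5089

Derivation:
PV(D) = D * exp(-r * t_d) = 0.5763 * 0.96778783 = 0.55773613
S_0' = S_0 - PV(D) = 23.0800 - 0.55773613 = 22.52226387
d1 = (ln(S_0'/K) + (r + sigma^2/2)*T) / (sigma*sqrt(T)) = 0.60154076
d2 = d1 - sigma*sqrt(T) = 0.17288006
exp(-rT) = 0.90846402
N(d1) = 0.72626007; N(d2) = 0.56862715
C = S_0' * N(d1) - K * exp(-rT) * N(d2) = 22.52226387 * 0.72626007 - 21.0000 * 0.90846402 * 0.56862715 = 5.5089


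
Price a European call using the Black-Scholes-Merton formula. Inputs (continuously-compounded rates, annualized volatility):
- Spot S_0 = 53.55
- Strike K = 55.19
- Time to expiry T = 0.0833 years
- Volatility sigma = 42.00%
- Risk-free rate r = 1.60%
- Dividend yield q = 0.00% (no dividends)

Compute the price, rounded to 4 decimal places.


d1 = (ln(S/K) + (r - q + 0.5*sigma^2) * T) / (sigma * sqrt(T)) = -0.17724999
d2 = d1 - sigma * sqrt(T) = -0.29846929
exp(-rT) = 0.99866809; exp(-qT) = 1.00000000
C = S_0 * exp(-qT) * N(d1) - K * exp(-rT) * N(d2)
N(d1) = 0.42965602; N(d2) = 0.38267250
C = 53.5500 * 1.00000000 * 0.42965602 - 55.1900 * 0.99866809 * 0.38267250 = 1.9165

Answer: Price = 1.9165


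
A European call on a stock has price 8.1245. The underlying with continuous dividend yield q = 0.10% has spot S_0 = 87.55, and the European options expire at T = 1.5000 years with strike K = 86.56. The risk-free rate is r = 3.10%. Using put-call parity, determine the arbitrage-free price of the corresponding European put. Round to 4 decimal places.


Put-call parity: C - P = S_0 * exp(-qT) - K * exp(-rT).
S_0 * exp(-qT) = 87.5500 * 0.99850112 = 87.41877344
K * exp(-rT) = 86.5600 * 0.95456456 = 82.62710836
P = C - S*exp(-qT) + K*exp(-rT)
P = 8.1245 - 87.41877344 + 82.62710836 = 3.3328

Answer: Put price = 3.3328


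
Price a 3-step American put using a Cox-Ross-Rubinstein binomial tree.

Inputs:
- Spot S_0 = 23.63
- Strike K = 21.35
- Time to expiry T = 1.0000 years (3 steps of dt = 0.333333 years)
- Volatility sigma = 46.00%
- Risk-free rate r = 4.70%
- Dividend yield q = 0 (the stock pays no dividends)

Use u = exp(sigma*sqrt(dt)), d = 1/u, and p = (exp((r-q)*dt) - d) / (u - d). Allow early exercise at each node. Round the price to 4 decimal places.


dt = T/N = 0.333333
u = exp(sigma*sqrt(dt)) = 1.304189; d = 1/u = 0.766760
p = (exp((r-q)*dt) - d) / (u - d) = 0.463373
Discount per step: exp(-r*dt) = 0.984455
Stock lattice S(k, i) with i counting down-moves:
  k=0: S(0,0) = 23.6300
  k=1: S(1,0) = 30.8180; S(1,1) = 18.1185
  k=2: S(2,0) = 40.1925; S(2,1) = 23.6300; S(2,2) = 13.8926
  k=3: S(3,0) = 52.4185; S(3,1) = 30.8180; S(3,2) = 18.1185; S(3,3) = 10.6523
Terminal payoffs V(N, i) = max(K - S_T, 0):
  V(3,0) = 0.000000; V(3,1) = 0.000000; V(3,2) = 3.231456; V(3,3) = 10.697722
Backward induction: V(k, i) = exp(-r*dt) * [p * V(k+1, i) + (1-p) * V(k+1, i+1)]; then take max(V_cont, immediate exercise) for American.
  V(2,0) = exp(-r*dt) * [p*0.000000 + (1-p)*0.000000] = 0.000000; exercise = 0.000000; V(2,0) = max -> 0.000000
  V(2,1) = exp(-r*dt) * [p*0.000000 + (1-p)*3.231456] = 1.707131; exercise = 0.000000; V(2,1) = max -> 1.707131
  V(2,2) = exp(-r*dt) * [p*3.231456 + (1-p)*10.697722] = 7.125544; exercise = 7.457421; V(2,2) = max -> 7.457421
  V(1,0) = exp(-r*dt) * [p*0.000000 + (1-p)*1.707131] = 0.901852; exercise = 0.000000; V(1,0) = max -> 0.901852
  V(1,1) = exp(-r*dt) * [p*1.707131 + (1-p)*7.457421] = 4.718388; exercise = 3.231456; V(1,1) = max -> 4.718388
  V(0,0) = exp(-r*dt) * [p*0.901852 + (1-p)*4.718388] = 2.904054; exercise = 0.000000; V(0,0) = max -> 2.904054

Answer: Price = V(0,0) = 2.9041


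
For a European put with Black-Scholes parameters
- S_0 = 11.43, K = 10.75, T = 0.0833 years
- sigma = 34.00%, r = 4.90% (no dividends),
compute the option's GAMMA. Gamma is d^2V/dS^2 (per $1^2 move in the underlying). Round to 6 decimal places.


Answer: Gamma = 0.275316

Derivation:
d1 = 0.7157059499; d2 = 0.6175760360
phi(d1) = 0.3088016750; exp(-qT) = 1.0000000000; exp(-rT) = 0.9959266188
Gamma = exp(-qT) * phi(d1) / (S * sigma * sqrt(T)) = 1.0000000000 * 0.3088016750 / (11.4300 * 0.3400 * 0.2886173938) = 0.275316


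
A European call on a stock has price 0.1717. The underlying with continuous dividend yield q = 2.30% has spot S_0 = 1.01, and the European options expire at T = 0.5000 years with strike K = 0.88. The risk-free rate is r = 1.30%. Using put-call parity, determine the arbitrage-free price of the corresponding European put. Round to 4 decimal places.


Answer: Put price = 0.0475

Derivation:
Put-call parity: C - P = S_0 * exp(-qT) - K * exp(-rT).
S_0 * exp(-qT) = 1.0100 * 0.98856587 = 0.99845153
K * exp(-rT) = 0.8800 * 0.99352108 = 0.87429855
P = C - S*exp(-qT) + K*exp(-rT)
P = 0.1717 - 0.99845153 + 0.87429855 = 0.0475


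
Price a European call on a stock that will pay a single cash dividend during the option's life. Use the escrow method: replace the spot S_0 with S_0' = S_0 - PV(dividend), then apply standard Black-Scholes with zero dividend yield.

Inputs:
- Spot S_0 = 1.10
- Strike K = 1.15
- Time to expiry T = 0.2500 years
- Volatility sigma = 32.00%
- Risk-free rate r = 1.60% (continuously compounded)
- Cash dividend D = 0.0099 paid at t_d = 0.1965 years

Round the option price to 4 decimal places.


Answer: Price = 0.0470

Derivation:
PV(D) = D * exp(-r * t_d) = 0.0099 * 0.99686094 = 0.00986892
S_0' = S_0 - PV(D) = 1.1000 - 0.00986892 = 1.09013108
d1 = (ln(S_0'/K) + (r + sigma^2/2)*T) / (sigma*sqrt(T)) = -0.22915000
d2 = d1 - sigma*sqrt(T) = -0.38915000
exp(-rT) = 0.99600799
N(d1) = 0.40937617; N(d2) = 0.34858260
C = S_0' * N(d1) - K * exp(-rT) * N(d2) = 1.09013108 * 0.40937617 - 1.1500 * 0.99600799 * 0.34858260 = 0.0470


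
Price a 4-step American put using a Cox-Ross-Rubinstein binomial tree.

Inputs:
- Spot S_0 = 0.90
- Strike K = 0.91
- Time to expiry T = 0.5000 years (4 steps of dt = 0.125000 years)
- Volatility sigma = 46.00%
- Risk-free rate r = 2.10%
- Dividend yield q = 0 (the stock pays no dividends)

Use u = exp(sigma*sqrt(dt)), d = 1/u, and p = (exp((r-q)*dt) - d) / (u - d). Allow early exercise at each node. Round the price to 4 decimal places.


dt = T/N = 0.125000
u = exp(sigma*sqrt(dt)) = 1.176607; d = 1/u = 0.849902
p = (exp((r-q)*dt) - d) / (u - d) = 0.467476
Discount per step: exp(-r*dt) = 0.997378
Stock lattice S(k, i) with i counting down-moves:
  k=0: S(0,0) = 0.9000
  k=1: S(1,0) = 1.0589; S(1,1) = 0.7649
  k=2: S(2,0) = 1.2460; S(2,1) = 0.9000; S(2,2) = 0.6501
  k=3: S(3,0) = 1.4660; S(3,1) = 1.0589; S(3,2) = 0.7649; S(3,3) = 0.5525
  k=4: S(4,0) = 1.7249; S(4,1) = 1.2460; S(4,2) = 0.9000; S(4,3) = 0.6501; S(4,4) = 0.4696
Terminal payoffs V(N, i) = max(K - S_T, 0):
  V(4,0) = 0.000000; V(4,1) = 0.000000; V(4,2) = 0.010000; V(4,3) = 0.259900; V(4,4) = 0.440412
Backward induction: V(k, i) = exp(-r*dt) * [p * V(k+1, i) + (1-p) * V(k+1, i+1)]; then take max(V_cont, immediate exercise) for American.
  V(3,0) = exp(-r*dt) * [p*0.000000 + (1-p)*0.000000] = 0.000000; exercise = 0.000000; V(3,0) = max -> 0.000000
  V(3,1) = exp(-r*dt) * [p*0.000000 + (1-p)*0.010000] = 0.005311; exercise = 0.000000; V(3,1) = max -> 0.005311
  V(3,2) = exp(-r*dt) * [p*0.010000 + (1-p)*0.259900] = 0.142703; exercise = 0.145088; V(3,2) = max -> 0.145088
  V(3,3) = exp(-r*dt) * [p*0.259900 + (1-p)*0.440412] = 0.355094; exercise = 0.357479; V(3,3) = max -> 0.357479
  V(2,0) = exp(-r*dt) * [p*0.000000 + (1-p)*0.005311] = 0.002821; exercise = 0.000000; V(2,0) = max -> 0.002821
  V(2,1) = exp(-r*dt) * [p*0.005311 + (1-p)*0.145088] = 0.079537; exercise = 0.010000; V(2,1) = max -> 0.079537
  V(2,2) = exp(-r*dt) * [p*0.145088 + (1-p)*0.357479] = 0.257515; exercise = 0.259900; V(2,2) = max -> 0.259900
  V(1,0) = exp(-r*dt) * [p*0.002821 + (1-p)*0.079537] = 0.043560; exercise = 0.000000; V(1,0) = max -> 0.043560
  V(1,1) = exp(-r*dt) * [p*0.079537 + (1-p)*0.259900] = 0.175124; exercise = 0.145088; V(1,1) = max -> 0.175124
  V(0,0) = exp(-r*dt) * [p*0.043560 + (1-p)*0.175124] = 0.113323; exercise = 0.010000; V(0,0) = max -> 0.113323

Answer: Price = V(0,0) = 0.1133


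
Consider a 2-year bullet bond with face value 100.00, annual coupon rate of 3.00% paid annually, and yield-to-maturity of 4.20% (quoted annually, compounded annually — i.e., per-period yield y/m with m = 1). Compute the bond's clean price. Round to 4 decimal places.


Answer: Price = 97.7432

Derivation:
Coupon per period c = face * coupon_rate / m = 3.000000
Periods per year m = 1; per-period yield y/m = 0.042000
Number of cashflows N = 2
Cashflows (t years, CF_t, discount factor 1/(1+y/m)^(m*t), PV):
  t = 1.0000: CF_t = 3.000000, DF = 0.959693, PV = 2.879079
  t = 2.0000: CF_t = 103.000000, DF = 0.921010, PV = 94.864077
Price P = sum_t PV_t = 97.743156


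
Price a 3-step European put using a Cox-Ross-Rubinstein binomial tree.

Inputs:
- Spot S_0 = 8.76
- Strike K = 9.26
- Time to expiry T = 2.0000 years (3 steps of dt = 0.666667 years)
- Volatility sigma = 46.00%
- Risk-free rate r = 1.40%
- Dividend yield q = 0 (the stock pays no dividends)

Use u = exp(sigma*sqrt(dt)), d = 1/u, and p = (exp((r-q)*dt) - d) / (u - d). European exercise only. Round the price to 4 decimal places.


dt = T/N = 0.666667
u = exp(sigma*sqrt(dt)) = 1.455848; d = 1/u = 0.686885
p = (exp((r-q)*dt) - d) / (u - d) = 0.419386
Discount per step: exp(-r*dt) = 0.990710
Stock lattice S(k, i) with i counting down-moves:
  k=0: S(0,0) = 8.7600
  k=1: S(1,0) = 12.7532; S(1,1) = 6.0171
  k=2: S(2,0) = 18.5668; S(2,1) = 8.7600; S(2,2) = 4.1331
  k=3: S(3,0) = 27.0304; S(3,1) = 12.7532; S(3,2) = 6.0171; S(3,3) = 2.8389
Terminal payoffs V(N, i) = max(K - S_T, 0):
  V(3,0) = 0.000000; V(3,1) = 0.000000; V(3,2) = 3.242888; V(3,3) = 6.421060
Backward induction: V(k, i) = exp(-r*dt) * [p * V(k+1, i) + (1-p) * V(k+1, i+1)].
  V(2,0) = exp(-r*dt) * [p*0.000000 + (1-p)*0.000000] = 0.000000
  V(2,1) = exp(-r*dt) * [p*0.000000 + (1-p)*3.242888] = 1.865375
  V(2,2) = exp(-r*dt) * [p*3.242888 + (1-p)*6.421060] = 5.040911
  V(1,0) = exp(-r*dt) * [p*0.000000 + (1-p)*1.865375] = 1.073002
  V(1,1) = exp(-r*dt) * [p*1.865375 + (1-p)*5.040911] = 3.674679
  V(0,0) = exp(-r*dt) * [p*1.073002 + (1-p)*3.674679] = 2.559572

Answer: Price = V(0,0) = 2.5596


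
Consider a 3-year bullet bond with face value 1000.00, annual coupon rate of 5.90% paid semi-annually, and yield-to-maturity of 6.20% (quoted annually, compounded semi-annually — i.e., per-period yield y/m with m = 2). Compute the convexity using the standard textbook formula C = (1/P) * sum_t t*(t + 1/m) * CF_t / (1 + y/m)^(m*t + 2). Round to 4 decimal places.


Coupon per period c = face * coupon_rate / m = 29.500000
Periods per year m = 2; per-period yield y/m = 0.031000
Number of cashflows N = 6
Cashflows (t years, CF_t, discount factor 1/(1+y/m)^(m*t), PV):
  t = 0.5000: CF_t = 29.500000, DF = 0.969932, PV = 28.612997
  t = 1.0000: CF_t = 29.500000, DF = 0.940768, PV = 27.752664
  t = 1.5000: CF_t = 29.500000, DF = 0.912481, PV = 26.918200
  t = 2.0000: CF_t = 29.500000, DF = 0.885045, PV = 26.108827
  t = 2.5000: CF_t = 29.500000, DF = 0.858434, PV = 25.323789
  t = 3.0000: CF_t = 1029.500000, DF = 0.832622, PV = 857.184599
Price P = sum_t PV_t = 991.901076
Convexity numerator sum_t t*(t + 1/m) * CF_t / (1+y/m)^(m*t + 2):
  t = 0.5000: term = 13.459100
  t = 1.0000: term = 39.163240
  t = 1.5000: term = 75.971368
  t = 2.0000: term = 122.811781
  t = 2.5000: term = 178.678633
  t = 3.0000: term = 8467.326915
Convexity = (1/P) * sum = 8897.411037 / 991.901076 = 8.970059

Answer: Convexity = 8.9701


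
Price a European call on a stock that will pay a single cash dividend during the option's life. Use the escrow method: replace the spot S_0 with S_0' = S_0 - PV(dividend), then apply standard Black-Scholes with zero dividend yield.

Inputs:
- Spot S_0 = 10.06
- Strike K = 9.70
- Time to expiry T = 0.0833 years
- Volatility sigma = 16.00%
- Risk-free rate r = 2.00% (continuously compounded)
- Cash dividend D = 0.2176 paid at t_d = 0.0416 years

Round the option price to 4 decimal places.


PV(D) = D * exp(-r * t_d) = 0.2176 * 0.99916835 = 0.21741903
S_0' = S_0 - PV(D) = 10.0600 - 0.21741903 = 9.84258097
d1 = (ln(S_0'/K) + (r + sigma^2/2)*T) / (sigma*sqrt(T)) = 0.37515767
d2 = d1 - sigma*sqrt(T) = 0.32897889
exp(-rT) = 0.99833539
N(d1) = 0.64622840; N(d2) = 0.62891418
C = S_0' * N(d1) - K * exp(-rT) * N(d2) = 9.84258097 * 0.64622840 - 9.7000 * 0.99833539 * 0.62891418 = 0.2702

Answer: Price = 0.2702


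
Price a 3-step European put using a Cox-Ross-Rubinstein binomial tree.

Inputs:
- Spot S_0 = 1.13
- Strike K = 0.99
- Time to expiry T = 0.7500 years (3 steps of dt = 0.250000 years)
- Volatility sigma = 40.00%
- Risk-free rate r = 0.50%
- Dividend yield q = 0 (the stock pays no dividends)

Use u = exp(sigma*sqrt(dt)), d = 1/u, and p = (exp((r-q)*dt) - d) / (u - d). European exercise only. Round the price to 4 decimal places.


dt = T/N = 0.250000
u = exp(sigma*sqrt(dt)) = 1.221403; d = 1/u = 0.818731
p = (exp((r-q)*dt) - d) / (u - d) = 0.453272
Discount per step: exp(-r*dt) = 0.998751
Stock lattice S(k, i) with i counting down-moves:
  k=0: S(0,0) = 1.1300
  k=1: S(1,0) = 1.3802; S(1,1) = 0.9252
  k=2: S(2,0) = 1.6858; S(2,1) = 1.1300; S(2,2) = 0.7575
  k=3: S(3,0) = 2.0590; S(3,1) = 1.3802; S(3,2) = 0.9252; S(3,3) = 0.6202
Terminal payoffs V(N, i) = max(K - S_T, 0):
  V(3,0) = 0.000000; V(3,1) = 0.000000; V(3,2) = 0.064834; V(3,3) = 0.369843
Backward induction: V(k, i) = exp(-r*dt) * [p * V(k+1, i) + (1-p) * V(k+1, i+1)].
  V(2,0) = exp(-r*dt) * [p*0.000000 + (1-p)*0.000000] = 0.000000
  V(2,1) = exp(-r*dt) * [p*0.000000 + (1-p)*0.064834] = 0.035402
  V(2,2) = exp(-r*dt) * [p*0.064834 + (1-p)*0.369843] = 0.231302
  V(1,0) = exp(-r*dt) * [p*0.000000 + (1-p)*0.035402] = 0.019331
  V(1,1) = exp(-r*dt) * [p*0.035402 + (1-p)*0.231302] = 0.142328
  V(0,0) = exp(-r*dt) * [p*0.019331 + (1-p)*0.142328] = 0.086469

Answer: Price = V(0,0) = 0.0865


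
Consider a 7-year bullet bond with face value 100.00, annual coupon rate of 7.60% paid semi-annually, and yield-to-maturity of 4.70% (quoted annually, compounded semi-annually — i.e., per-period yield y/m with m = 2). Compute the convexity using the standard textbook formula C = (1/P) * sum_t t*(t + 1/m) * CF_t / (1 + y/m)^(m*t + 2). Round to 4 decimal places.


Answer: Convexity = 37.6801

Derivation:
Coupon per period c = face * coupon_rate / m = 3.800000
Periods per year m = 2; per-period yield y/m = 0.023500
Number of cashflows N = 14
Cashflows (t years, CF_t, discount factor 1/(1+y/m)^(m*t), PV):
  t = 0.5000: CF_t = 3.800000, DF = 0.977040, PV = 3.712750
  t = 1.0000: CF_t = 3.800000, DF = 0.954606, PV = 3.627504
  t = 1.5000: CF_t = 3.800000, DF = 0.932688, PV = 3.544215
  t = 2.0000: CF_t = 3.800000, DF = 0.911273, PV = 3.462838
  t = 2.5000: CF_t = 3.800000, DF = 0.890350, PV = 3.383330
  t = 3.0000: CF_t = 3.800000, DF = 0.869907, PV = 3.305647
  t = 3.5000: CF_t = 3.800000, DF = 0.849934, PV = 3.229748
  t = 4.0000: CF_t = 3.800000, DF = 0.830419, PV = 3.155592
  t = 4.5000: CF_t = 3.800000, DF = 0.811352, PV = 3.083138
  t = 5.0000: CF_t = 3.800000, DF = 0.792723, PV = 3.012348
  t = 5.5000: CF_t = 3.800000, DF = 0.774522, PV = 2.943183
  t = 6.0000: CF_t = 3.800000, DF = 0.756739, PV = 2.875606
  t = 6.5000: CF_t = 3.800000, DF = 0.739363, PV = 2.809581
  t = 7.0000: CF_t = 103.800000, DF = 0.722387, PV = 74.983809
Price P = sum_t PV_t = 117.129290
Convexity numerator sum_t t*(t + 1/m) * CF_t / (1+y/m)^(m*t + 2):
  t = 0.5000: term = 1.772107
  t = 1.0000: term = 5.194257
  t = 1.5000: term = 10.149990
  t = 2.0000: term = 16.528237
  t = 2.5000: term = 24.223112
  t = 3.0000: term = 33.133714
  t = 3.5000: term = 43.163933
  t = 4.0000: term = 54.222262
  t = 4.5000: term = 66.221620
  t = 5.0000: term = 79.079174
  t = 5.5000: term = 92.716179
  t = 6.0000: term = 107.057808
  t = 6.5000: term = 122.033000
  t = 7.0000: term = 3757.950930
Convexity = (1/P) * sum = 4413.446323 / 117.129290 = 37.680125


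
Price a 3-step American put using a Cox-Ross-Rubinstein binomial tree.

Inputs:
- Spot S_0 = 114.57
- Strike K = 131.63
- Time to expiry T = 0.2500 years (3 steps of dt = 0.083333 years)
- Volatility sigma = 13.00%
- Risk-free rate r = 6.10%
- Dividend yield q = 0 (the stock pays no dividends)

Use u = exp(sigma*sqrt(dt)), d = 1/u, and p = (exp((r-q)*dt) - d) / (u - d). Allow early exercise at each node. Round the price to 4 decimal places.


dt = T/N = 0.083333
u = exp(sigma*sqrt(dt)) = 1.038241; d = 1/u = 0.963168
p = (exp((r-q)*dt) - d) / (u - d) = 0.558503
Discount per step: exp(-r*dt) = 0.994930
Stock lattice S(k, i) with i counting down-moves:
  k=0: S(0,0) = 114.5700
  k=1: S(1,0) = 118.9513; S(1,1) = 110.3501
  k=2: S(2,0) = 123.5000; S(2,1) = 114.5700; S(2,2) = 106.2857
  k=3: S(3,0) = 128.2228; S(3,1) = 118.9513; S(3,2) = 110.3501; S(3,3) = 102.3709
Terminal payoffs V(N, i) = max(K - S_T, 0):
  V(3,0) = 3.407211; V(3,1) = 12.678749; V(3,2) = 21.279880; V(3,3) = 29.259080
Backward induction: V(k, i) = exp(-r*dt) * [p * V(k+1, i) + (1-p) * V(k+1, i+1)]; then take max(V_cont, immediate exercise) for American.
  V(2,0) = exp(-r*dt) * [p*3.407211 + (1-p)*12.678749] = 7.462533; exercise = 8.129954; V(2,0) = max -> 8.129954
  V(2,1) = exp(-r*dt) * [p*12.678749 + (1-p)*21.279880] = 16.392579; exercise = 17.060000; V(2,1) = max -> 17.060000
  V(2,2) = exp(-r*dt) * [p*21.279880 + (1-p)*29.259080] = 24.676910; exercise = 25.344332; V(2,2) = max -> 25.344332
  V(1,0) = exp(-r*dt) * [p*8.129954 + (1-p)*17.060000] = 12.011327; exercise = 12.678749; V(1,0) = max -> 12.678749
  V(1,1) = exp(-r*dt) * [p*17.060000 + (1-p)*25.344332] = 20.612458; exercise = 21.279880; V(1,1) = max -> 21.279880
  V(0,0) = exp(-r*dt) * [p*12.678749 + (1-p)*21.279880] = 16.392579; exercise = 17.060000; V(0,0) = max -> 17.060000

Answer: Price = V(0,0) = 17.0600
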